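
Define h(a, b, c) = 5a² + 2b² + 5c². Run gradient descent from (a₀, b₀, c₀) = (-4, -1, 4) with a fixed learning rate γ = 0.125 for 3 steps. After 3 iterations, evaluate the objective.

0.0703125

∇h = (10a, 4b, 10c)
Step 1: at (-4, -1, 4), ∇h = (-40, -4, 40) → (-4, -1, 4) − 0.125·(-40, -4, 40) = (1, -0.5, -1)
Step 2: at (1, -0.5, -1), ∇h = (10, -2, -10) → (1, -0.5, -1) − 0.125·(10, -2, -10) = (-0.25, -0.25, 0.25)
Step 3: at (-0.25, -0.25, 0.25), ∇h = (-2.5, -1, 2.5) → (-0.25, -0.25, 0.25) − 0.125·(-2.5, -1, 2.5) = (0.0625, -0.125, -0.0625)
h(0.0625, -0.125, -0.0625) = 0.0703125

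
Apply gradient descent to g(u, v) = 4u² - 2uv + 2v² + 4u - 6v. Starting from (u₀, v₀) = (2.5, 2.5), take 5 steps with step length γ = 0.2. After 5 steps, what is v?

1.64528

∇g = (8u - 2v + 4, -2u + 4v - 6)
(u₁, v₁) = (2.5, 2.5) − 0.2·(19, -1) = (-1.3, 2.7)
(u₂, v₂) = (-1.3, 2.7) − 0.2·(-11.8, 7.4) = (1.06, 1.22)
(u₃, v₃) = (1.06, 1.22) − 0.2·(10.04, -3.24) = (-0.948, 1.868)
(u₄, v₄) = (-0.948, 1.868) − 0.2·(-7.32, 3.368) = (0.516, 1.1944)
(u₅, v₅) = (0.516, 1.1944) − 0.2·(5.7392, -2.2544) = (-0.63184, 1.64528)
v = 1.64528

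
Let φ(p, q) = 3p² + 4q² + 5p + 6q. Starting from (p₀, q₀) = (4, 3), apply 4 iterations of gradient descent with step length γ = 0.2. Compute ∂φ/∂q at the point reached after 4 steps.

∇φ = (6p + 5, 8q + 6)
Step 1: at (4, 3), ∇φ = (29, 30) → (4, 3) − 0.2·(29, 30) = (-1.8, -3)
Step 2: at (-1.8, -3), ∇φ = (-5.8, -18) → (-1.8, -3) − 0.2·(-5.8, -18) = (-0.64, 0.6)
Step 3: at (-0.64, 0.6), ∇φ = (1.16, 10.8) → (-0.64, 0.6) − 0.2·(1.16, 10.8) = (-0.872, -1.56)
Step 4: at (-0.872, -1.56), ∇φ = (-0.232, -6.48) → (-0.872, -1.56) − 0.2·(-0.232, -6.48) = (-0.8256, -0.264)
∂φ/∂q at (-0.8256, -0.264) = 3.888

3.888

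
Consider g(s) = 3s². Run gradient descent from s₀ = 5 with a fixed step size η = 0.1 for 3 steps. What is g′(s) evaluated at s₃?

g′(s) = 6s
s₁ = 5 − 0.1·30 = 2
s₂ = 2 − 0.1·12 = 0.8
s₃ = 0.8 − 0.1·4.8 = 0.32
g′(s) at (0.32) = 1.92

1.92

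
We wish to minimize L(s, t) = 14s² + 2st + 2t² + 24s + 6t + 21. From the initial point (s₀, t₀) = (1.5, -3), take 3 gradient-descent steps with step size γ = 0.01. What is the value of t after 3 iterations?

-2.88138

∇L = (28s + 2t + 24, 2s + 4t + 6)
Step 1: at (1.5, -3), ∇L = (60, -3) → (1.5, -3) − 0.01·(60, -3) = (0.9, -2.97)
Step 2: at (0.9, -2.97), ∇L = (43.26, -4.08) → (0.9, -2.97) − 0.01·(43.26, -4.08) = (0.4674, -2.9292)
Step 3: at (0.4674, -2.9292), ∇L = (31.2288, -4.782) → (0.4674, -2.9292) − 0.01·(31.2288, -4.782) = (0.155112, -2.88138)
t = -2.88138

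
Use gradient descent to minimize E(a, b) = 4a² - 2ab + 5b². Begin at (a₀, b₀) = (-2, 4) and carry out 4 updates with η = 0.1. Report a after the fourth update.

∇E = (8a - 2b, -2a + 10b)
(a₁, b₁) = (-2, 4) − 0.1·(-24, 44) = (0.4, -0.4)
(a₂, b₂) = (0.4, -0.4) − 0.1·(4, -4.8) = (0, 0.08)
(a₃, b₃) = (0, 0.08) − 0.1·(-0.16, 0.8) = (0.016, 0)
(a₄, b₄) = (0.016, 0) − 0.1·(0.128, -0.032) = (0.0032, 0.0032)
a = 0.0032

0.0032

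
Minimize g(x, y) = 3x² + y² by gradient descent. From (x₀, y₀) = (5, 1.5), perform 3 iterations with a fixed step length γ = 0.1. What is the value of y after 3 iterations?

0.768

∇g = (6x, 2y)
Step 1: at (5, 1.5), ∇g = (30, 3) → (5, 1.5) − 0.1·(30, 3) = (2, 1.2)
Step 2: at (2, 1.2), ∇g = (12, 2.4) → (2, 1.2) − 0.1·(12, 2.4) = (0.8, 0.96)
Step 3: at (0.8, 0.96), ∇g = (4.8, 1.92) → (0.8, 0.96) − 0.1·(4.8, 1.92) = (0.32, 0.768)
y = 0.768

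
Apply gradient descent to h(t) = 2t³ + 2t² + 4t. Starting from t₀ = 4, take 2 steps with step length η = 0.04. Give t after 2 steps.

-0.795904

h′(t) = 6t² + 4t + 4
Step 1: h′(4) = 116; t₁ = 4 − 0.04·116 = -0.64
Step 2: h′(-0.64) = 3.8976; t₂ = -0.64 − 0.04·3.8976 = -0.795904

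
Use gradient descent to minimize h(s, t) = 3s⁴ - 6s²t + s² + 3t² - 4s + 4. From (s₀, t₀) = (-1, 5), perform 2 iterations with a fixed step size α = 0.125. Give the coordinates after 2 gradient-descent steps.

(343.2734375, 29.796875)

∇h = (12s³ - 12st + 2s - 4, -6s² + 6t)
Step 1: at (-1, 5), ∇h = (42, 24) → (-1, 5) − 0.125·(42, 24) = (-6.25, 2)
Step 2: at (-6.25, 2), ∇h = (-2796.1875, -222.375) → (-6.25, 2) − 0.125·(-2796.1875, -222.375) = (343.2734375, 29.796875)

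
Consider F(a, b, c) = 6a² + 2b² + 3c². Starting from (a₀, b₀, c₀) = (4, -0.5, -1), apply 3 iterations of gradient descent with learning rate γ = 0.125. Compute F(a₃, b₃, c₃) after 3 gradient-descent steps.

∇F = (12a, 4b, 6c)
Step 1: at (4, -0.5, -1), ∇F = (48, -2, -6) → (4, -0.5, -1) − 0.125·(48, -2, -6) = (-2, -0.25, -0.25)
Step 2: at (-2, -0.25, -0.25), ∇F = (-24, -1, -1.5) → (-2, -0.25, -0.25) − 0.125·(-24, -1, -1.5) = (1, -0.125, -0.0625)
Step 3: at (1, -0.125, -0.0625), ∇F = (12, -0.5, -0.375) → (1, -0.125, -0.0625) − 0.125·(12, -0.5, -0.375) = (-0.5, -0.0625, -0.015625)
F(-0.5, -0.0625, -0.015625) = 1.508544921875

1.508544921875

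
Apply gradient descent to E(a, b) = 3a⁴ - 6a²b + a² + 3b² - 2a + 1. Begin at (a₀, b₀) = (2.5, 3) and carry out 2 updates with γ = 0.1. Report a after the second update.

465.75565

∇E = (12a³ - 12ab + 2a - 2, -6a² + 6b)
(a₁, b₁) = (2.5, 3) − 0.1·(100.5, -19.5) = (-7.55, 4.95)
(a₂, b₂) = (-7.55, 4.95) − 0.1·(-4733.0565, -312.315) = (465.75565, 36.1815)
a = 465.75565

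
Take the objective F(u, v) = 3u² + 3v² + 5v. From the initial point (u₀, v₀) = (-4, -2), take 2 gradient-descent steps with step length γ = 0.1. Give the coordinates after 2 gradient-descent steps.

∇F = (6u, 6v + 5)
Step 1: at (-4, -2), ∇F = (-24, -7) → (-4, -2) − 0.1·(-24, -7) = (-1.6, -1.3)
Step 2: at (-1.6, -1.3), ∇F = (-9.6, -2.8) → (-1.6, -1.3) − 0.1·(-9.6, -2.8) = (-0.64, -1.02)

(-0.64, -1.02)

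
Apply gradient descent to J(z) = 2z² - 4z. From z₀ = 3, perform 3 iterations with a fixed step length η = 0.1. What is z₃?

J′(z) = 4z - 4
Step 1: J′(3) = 8; z₁ = 3 − 0.1·8 = 2.2
Step 2: J′(2.2) = 4.8; z₂ = 2.2 − 0.1·4.8 = 1.72
Step 3: J′(1.72) = 2.88; z₃ = 1.72 − 0.1·2.88 = 1.432

1.432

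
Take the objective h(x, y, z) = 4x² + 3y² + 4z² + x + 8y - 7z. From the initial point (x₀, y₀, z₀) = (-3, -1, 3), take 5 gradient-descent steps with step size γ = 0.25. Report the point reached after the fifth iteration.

∇h = (8x + 1, 6y + 8, 8z - 7)
Step 1: at (-3, -1, 3), ∇h = (-23, 2, 17) → (-3, -1, 3) − 0.25·(-23, 2, 17) = (2.75, -1.5, -1.25)
Step 2: at (2.75, -1.5, -1.25), ∇h = (23, -1, -17) → (2.75, -1.5, -1.25) − 0.25·(23, -1, -17) = (-3, -1.25, 3)
Step 3: at (-3, -1.25, 3), ∇h = (-23, 0.5, 17) → (-3, -1.25, 3) − 0.25·(-23, 0.5, 17) = (2.75, -1.375, -1.25)
Step 4: at (2.75, -1.375, -1.25), ∇h = (23, -0.25, -17) → (2.75, -1.375, -1.25) − 0.25·(23, -0.25, -17) = (-3, -1.3125, 3)
Step 5: at (-3, -1.3125, 3), ∇h = (-23, 0.125, 17) → (-3, -1.3125, 3) − 0.25·(-23, 0.125, 17) = (2.75, -1.34375, -1.25)

(2.75, -1.34375, -1.25)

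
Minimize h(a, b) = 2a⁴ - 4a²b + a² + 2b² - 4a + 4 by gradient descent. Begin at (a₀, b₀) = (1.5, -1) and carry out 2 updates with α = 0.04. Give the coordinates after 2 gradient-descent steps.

∇h = (8a³ - 8ab + 2a - 4, -4a² + 4b)
(a₁, b₁) = (1.5, -1) − 0.04·(38, -13) = (-0.02, -0.48)
(a₂, b₂) = (-0.02, -0.48) − 0.04·(-4.116864, -1.9216) = (0.14467456, -0.403136)

(0.14467456, -0.403136)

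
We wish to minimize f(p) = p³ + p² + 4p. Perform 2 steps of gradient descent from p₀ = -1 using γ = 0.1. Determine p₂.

f′(p) = 3p² + 2p + 4
p₁ = -1 − 0.1·5 = -1.5
p₂ = -1.5 − 0.1·7.75 = -2.275

-2.275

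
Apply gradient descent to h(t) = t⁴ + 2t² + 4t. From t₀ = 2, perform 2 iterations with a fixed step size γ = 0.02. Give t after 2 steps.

0.83800576

h′(t) = 4t³ + 4t + 4
t₁ = 2 − 0.02·44 = 1.12
t₂ = 1.12 − 0.02·14.099712 = 0.83800576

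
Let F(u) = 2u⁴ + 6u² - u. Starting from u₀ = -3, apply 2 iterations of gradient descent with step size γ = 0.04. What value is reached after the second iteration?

F′(u) = 8u³ + 12u - 1
u₁ = -3 − 0.04·(-253) = 7.12
u₂ = 7.12 − 0.04·2971.993024 = -111.75972096

-111.75972096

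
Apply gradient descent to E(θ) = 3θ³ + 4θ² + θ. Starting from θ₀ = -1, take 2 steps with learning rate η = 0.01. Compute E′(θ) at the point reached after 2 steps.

E′(θ) = 9θ² + 8θ + 1
θ₁ = -1 − 0.01·2 = -1.02
θ₂ = -1.02 − 0.01·2.2036 = -1.042036
E′(θ) at (-1.042036) = 2.436263227664

2.436263227664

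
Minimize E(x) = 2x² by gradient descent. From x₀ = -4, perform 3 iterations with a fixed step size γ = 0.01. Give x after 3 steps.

E′(x) = 4x
x₁ = -4 − 0.01·(-16) = -3.84
x₂ = -3.84 − 0.01·(-15.36) = -3.6864
x₃ = -3.6864 − 0.01·(-14.7456) = -3.538944

-3.538944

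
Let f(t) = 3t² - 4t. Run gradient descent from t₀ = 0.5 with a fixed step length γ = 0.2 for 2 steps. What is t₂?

f′(t) = 6t - 4
t₁ = 0.5 − 0.2·(-1) = 0.7
t₂ = 0.7 − 0.2·0.2 = 0.66

0.66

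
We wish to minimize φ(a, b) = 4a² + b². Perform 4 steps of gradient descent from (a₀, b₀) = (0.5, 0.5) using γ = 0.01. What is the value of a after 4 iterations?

∇φ = (8a, 2b)
Step 1: at (0.5, 0.5), ∇φ = (4, 1) → (0.5, 0.5) − 0.01·(4, 1) = (0.46, 0.49)
Step 2: at (0.46, 0.49), ∇φ = (3.68, 0.98) → (0.46, 0.49) − 0.01·(3.68, 0.98) = (0.4232, 0.4802)
Step 3: at (0.4232, 0.4802), ∇φ = (3.3856, 0.9604) → (0.4232, 0.4802) − 0.01·(3.3856, 0.9604) = (0.389344, 0.470596)
Step 4: at (0.389344, 0.470596), ∇φ = (3.114752, 0.941192) → (0.389344, 0.470596) − 0.01·(3.114752, 0.941192) = (0.35819648, 0.46118408)
a = 0.35819648

0.35819648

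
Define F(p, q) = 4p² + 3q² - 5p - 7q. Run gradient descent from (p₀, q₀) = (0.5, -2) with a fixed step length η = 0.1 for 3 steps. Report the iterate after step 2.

(0.62, 0.66)

∇F = (8p - 5, 6q - 7)
Step 1: at (0.5, -2), ∇F = (-1, -19) → (0.5, -2) − 0.1·(-1, -19) = (0.6, -0.1)
Step 2: at (0.6, -0.1), ∇F = (-0.2, -7.6) → (0.6, -0.1) − 0.1·(-0.2, -7.6) = (0.62, 0.66)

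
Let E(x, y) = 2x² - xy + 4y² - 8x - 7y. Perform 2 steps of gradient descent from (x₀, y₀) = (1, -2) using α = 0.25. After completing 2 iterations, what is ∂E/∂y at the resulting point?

-25

∇E = (4x - y - 8, -x + 8y - 7)
Step 1: at (1, -2), ∇E = (-2, -24) → (1, -2) − 0.25·(-2, -24) = (1.5, 4)
Step 2: at (1.5, 4), ∇E = (-6, 23.5) → (1.5, 4) − 0.25·(-6, 23.5) = (3, -1.875)
∂E/∂y at (3, -1.875) = -25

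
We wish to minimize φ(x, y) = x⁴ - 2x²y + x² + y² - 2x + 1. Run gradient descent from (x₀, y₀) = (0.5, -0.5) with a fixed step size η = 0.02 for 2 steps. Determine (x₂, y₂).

(0.48256408, -0.441596)

∇φ = (4x³ - 4xy + 2x - 2, -2x² + 2y)
Step 1: at (0.5, -0.5), ∇φ = (0.5, -1.5) → (0.5, -0.5) − 0.02·(0.5, -1.5) = (0.49, -0.47)
Step 2: at (0.49, -0.47), ∇φ = (0.371796, -1.4202) → (0.49, -0.47) − 0.02·(0.371796, -1.4202) = (0.48256408, -0.441596)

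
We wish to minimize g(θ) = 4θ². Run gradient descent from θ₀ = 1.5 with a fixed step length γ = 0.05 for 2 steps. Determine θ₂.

0.54

g′(θ) = 8θ
Step 1: g′(1.5) = 12; θ₁ = 1.5 − 0.05·12 = 0.9
Step 2: g′(0.9) = 7.2; θ₂ = 0.9 − 0.05·7.2 = 0.54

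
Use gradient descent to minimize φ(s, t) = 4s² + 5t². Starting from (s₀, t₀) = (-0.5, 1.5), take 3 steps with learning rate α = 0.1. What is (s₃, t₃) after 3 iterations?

(-0.004, 0)

∇φ = (8s, 10t)
Step 1: at (-0.5, 1.5), ∇φ = (-4, 15) → (-0.5, 1.5) − 0.1·(-4, 15) = (-0.1, 0)
Step 2: at (-0.1, 0), ∇φ = (-0.8, 0) → (-0.1, 0) − 0.1·(-0.8, 0) = (-0.02, 0)
Step 3: at (-0.02, 0), ∇φ = (-0.16, 0) → (-0.02, 0) − 0.1·(-0.16, 0) = (-0.004, 0)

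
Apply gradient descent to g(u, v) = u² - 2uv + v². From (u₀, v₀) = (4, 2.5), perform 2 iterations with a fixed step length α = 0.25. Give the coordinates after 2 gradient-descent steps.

∇g = (2u - 2v, -2u + 2v)
Step 1: at (4, 2.5), ∇g = (3, -3) → (4, 2.5) − 0.25·(3, -3) = (3.25, 3.25)
Step 2: at (3.25, 3.25), ∇g = (0, 0) → (3.25, 3.25) − 0.25·(0, 0) = (3.25, 3.25)

(3.25, 3.25)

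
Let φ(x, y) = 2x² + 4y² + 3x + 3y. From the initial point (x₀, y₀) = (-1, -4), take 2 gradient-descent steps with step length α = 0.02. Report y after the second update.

∇φ = (4x + 3, 8y + 3)
Step 1: at (-1, -4), ∇φ = (-1, -29) → (-1, -4) − 0.02·(-1, -29) = (-0.98, -3.42)
Step 2: at (-0.98, -3.42), ∇φ = (-0.92, -24.36) → (-0.98, -3.42) − 0.02·(-0.92, -24.36) = (-0.9616, -2.9328)
y = -2.9328

-2.9328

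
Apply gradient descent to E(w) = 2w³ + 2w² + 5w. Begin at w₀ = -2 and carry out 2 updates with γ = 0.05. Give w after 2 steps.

E′(w) = 6w² + 4w + 5
Step 1: E′(-2) = 21; w₁ = -2 − 0.05·21 = -3.05
Step 2: E′(-3.05) = 48.615; w₂ = -3.05 − 0.05·48.615 = -5.48075

-5.48075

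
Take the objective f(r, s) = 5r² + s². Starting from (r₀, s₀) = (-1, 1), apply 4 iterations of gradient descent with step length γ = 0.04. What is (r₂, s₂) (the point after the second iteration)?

∇f = (10r, 2s)
Step 1: at (-1, 1), ∇f = (-10, 2) → (-1, 1) − 0.04·(-10, 2) = (-0.6, 0.92)
Step 2: at (-0.6, 0.92), ∇f = (-6, 1.84) → (-0.6, 0.92) − 0.04·(-6, 1.84) = (-0.36, 0.8464)

(-0.36, 0.8464)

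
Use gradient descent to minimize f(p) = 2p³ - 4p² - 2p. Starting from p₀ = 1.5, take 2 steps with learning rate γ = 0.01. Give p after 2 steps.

f′(p) = 6p² - 8p - 2
Step 1: f′(1.5) = -0.5; p₁ = 1.5 − 0.01·(-0.5) = 1.505
Step 2: f′(1.505) = -0.44985; p₂ = 1.505 − 0.01·(-0.44985) = 1.5094985

1.5094985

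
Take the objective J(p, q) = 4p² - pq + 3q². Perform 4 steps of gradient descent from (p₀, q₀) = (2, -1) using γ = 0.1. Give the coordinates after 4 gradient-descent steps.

∇J = (8p - q, -p + 6q)
Step 1: at (2, -1), ∇J = (17, -8) → (2, -1) − 0.1·(17, -8) = (0.3, -0.2)
Step 2: at (0.3, -0.2), ∇J = (2.6, -1.5) → (0.3, -0.2) − 0.1·(2.6, -1.5) = (0.04, -0.05)
Step 3: at (0.04, -0.05), ∇J = (0.37, -0.34) → (0.04, -0.05) − 0.1·(0.37, -0.34) = (0.003, -0.016)
Step 4: at (0.003, -0.016), ∇J = (0.04, -0.099) → (0.003, -0.016) − 0.1·(0.04, -0.099) = (-0.001, -0.0061)

(-0.001, -0.0061)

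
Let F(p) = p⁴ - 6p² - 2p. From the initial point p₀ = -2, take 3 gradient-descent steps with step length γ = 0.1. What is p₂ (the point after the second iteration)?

F′(p) = 4p³ - 12p - 2
p₁ = -2 − 0.1·(-10) = -1
p₂ = -1 − 0.1·6 = -1.6

-1.6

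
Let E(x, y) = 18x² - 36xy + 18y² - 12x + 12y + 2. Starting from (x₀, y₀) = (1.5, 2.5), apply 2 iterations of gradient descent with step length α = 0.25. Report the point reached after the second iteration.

(-190.5, 194.5)

∇E = (36x - 36y - 12, -36x + 36y + 12)
Step 1: at (1.5, 2.5), ∇E = (-48, 48) → (1.5, 2.5) − 0.25·(-48, 48) = (13.5, -9.5)
Step 2: at (13.5, -9.5), ∇E = (816, -816) → (13.5, -9.5) − 0.25·(816, -816) = (-190.5, 194.5)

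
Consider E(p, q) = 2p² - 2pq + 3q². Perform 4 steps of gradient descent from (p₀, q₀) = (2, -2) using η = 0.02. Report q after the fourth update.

-0.980864

∇E = (4p - 2q, -2p + 6q)
Step 1: at (2, -2), ∇E = (12, -16) → (2, -2) − 0.02·(12, -16) = (1.76, -1.68)
Step 2: at (1.76, -1.68), ∇E = (10.4, -13.6) → (1.76, -1.68) − 0.02·(10.4, -13.6) = (1.552, -1.408)
Step 3: at (1.552, -1.408), ∇E = (9.024, -11.552) → (1.552, -1.408) − 0.02·(9.024, -11.552) = (1.37152, -1.17696)
Step 4: at (1.37152, -1.17696), ∇E = (7.84, -9.8048) → (1.37152, -1.17696) − 0.02·(7.84, -9.8048) = (1.21472, -0.980864)
q = -0.980864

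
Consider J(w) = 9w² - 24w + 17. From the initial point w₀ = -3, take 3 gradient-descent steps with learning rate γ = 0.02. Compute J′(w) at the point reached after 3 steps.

-20.447232

J′(w) = 18w - 24
w₁ = -3 − 0.02·(-78) = -1.44
w₂ = -1.44 − 0.02·(-49.92) = -0.4416
w₃ = -0.4416 − 0.02·(-31.9488) = 0.197376
J′(w) at (0.197376) = -20.447232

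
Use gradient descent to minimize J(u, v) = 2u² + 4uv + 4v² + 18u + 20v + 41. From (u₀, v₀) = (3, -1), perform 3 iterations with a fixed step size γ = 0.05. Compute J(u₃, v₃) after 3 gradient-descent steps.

∇J = (4u + 4v + 18, 4u + 8v + 20)
(u₁, v₁) = (3, -1) − 0.05·(26, 24) = (1.7, -2.2)
(u₂, v₂) = (1.7, -2.2) − 0.05·(16, 9.2) = (0.9, -2.66)
(u₃, v₃) = (0.9, -2.66) − 0.05·(10.96, 2.32) = (0.352, -2.776)
J(0.352, -2.776) = 18.979904

18.979904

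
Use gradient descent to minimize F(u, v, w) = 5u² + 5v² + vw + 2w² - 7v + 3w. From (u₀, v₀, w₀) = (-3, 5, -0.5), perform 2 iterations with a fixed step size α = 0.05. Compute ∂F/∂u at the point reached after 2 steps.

-7.5

∇F = (10u, 10v + w - 7, v + 4w + 3)
Step 1: at (-3, 5, -0.5), ∇F = (-30, 42.5, 6) → (-3, 5, -0.5) − 0.05·(-30, 42.5, 6) = (-1.5, 2.875, -0.8)
Step 2: at (-1.5, 2.875, -0.8), ∇F = (-15, 20.95, 2.675) → (-1.5, 2.875, -0.8) − 0.05·(-15, 20.95, 2.675) = (-0.75, 1.8275, -0.93375)
∂F/∂u at (-0.75, 1.8275, -0.93375) = -7.5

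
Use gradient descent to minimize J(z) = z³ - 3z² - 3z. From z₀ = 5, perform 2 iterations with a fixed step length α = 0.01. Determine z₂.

4.255508

J′(z) = 3z² - 6z - 3
z₁ = 5 − 0.01·42 = 4.58
z₂ = 4.58 − 0.01·32.4492 = 4.255508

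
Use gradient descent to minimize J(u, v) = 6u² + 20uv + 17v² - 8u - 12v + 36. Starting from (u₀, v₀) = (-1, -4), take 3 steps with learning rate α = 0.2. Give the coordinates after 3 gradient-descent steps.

(1183.48, 1998.624)

∇J = (12u + 20v - 8, 20u + 34v - 12)
(u₁, v₁) = (-1, -4) − 0.2·(-100, -168) = (19, 29.6)
(u₂, v₂) = (19, 29.6) − 0.2·(812, 1374.4) = (-143.4, -245.28)
(u₃, v₃) = (-143.4, -245.28) − 0.2·(-6634.4, -11219.52) = (1183.48, 1998.624)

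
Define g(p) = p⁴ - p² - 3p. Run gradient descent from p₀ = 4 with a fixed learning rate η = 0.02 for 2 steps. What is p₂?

g′(p) = 4p³ - 2p - 3
Step 1: g′(4) = 245; p₁ = 4 − 0.02·245 = -0.9
Step 2: g′(-0.9) = -4.116; p₂ = -0.9 − 0.02·(-4.116) = -0.81768

-0.81768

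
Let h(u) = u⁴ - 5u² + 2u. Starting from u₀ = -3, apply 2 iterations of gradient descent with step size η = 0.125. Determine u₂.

-122.9375

h′(u) = 4u³ - 10u + 2
Step 1: h′(-3) = -76; u₁ = -3 − 0.125·(-76) = 6.5
Step 2: h′(6.5) = 1035.5; u₂ = 6.5 − 0.125·1035.5 = -122.9375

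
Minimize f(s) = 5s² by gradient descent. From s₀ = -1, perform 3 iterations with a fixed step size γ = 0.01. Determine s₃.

-0.729

f′(s) = 10s
s₁ = -1 − 0.01·(-10) = -0.9
s₂ = -0.9 − 0.01·(-9) = -0.81
s₃ = -0.81 − 0.01·(-8.1) = -0.729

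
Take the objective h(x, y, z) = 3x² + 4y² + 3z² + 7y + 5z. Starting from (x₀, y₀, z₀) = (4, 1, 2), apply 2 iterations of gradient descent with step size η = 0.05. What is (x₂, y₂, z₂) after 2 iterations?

∇h = (6x, 8y + 7, 6z + 5)
(x₁, y₁, z₁) = (4, 1, 2) − 0.05·(24, 15, 17) = (2.8, 0.25, 1.15)
(x₂, y₂, z₂) = (2.8, 0.25, 1.15) − 0.05·(16.8, 9, 11.9) = (1.96, -0.2, 0.555)

(1.96, -0.2, 0.555)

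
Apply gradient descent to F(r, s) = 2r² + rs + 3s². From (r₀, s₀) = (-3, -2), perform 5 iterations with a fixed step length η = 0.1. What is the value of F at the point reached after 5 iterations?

0.0860799127

∇F = (4r + s, r + 6s)
(r₁, s₁) = (-3, -2) − 0.1·(-14, -15) = (-1.6, -0.5)
(r₂, s₂) = (-1.6, -0.5) − 0.1·(-6.9, -4.6) = (-0.91, -0.04)
(r₃, s₃) = (-0.91, -0.04) − 0.1·(-3.68, -1.15) = (-0.542, 0.075)
(r₄, s₄) = (-0.542, 0.075) − 0.1·(-2.093, -0.092) = (-0.3327, 0.0842)
(r₅, s₅) = (-0.3327, 0.0842) − 0.1·(-1.2466, 0.1725) = (-0.20804, 0.06695)
F(-0.20804, 0.06695) = 0.0860799127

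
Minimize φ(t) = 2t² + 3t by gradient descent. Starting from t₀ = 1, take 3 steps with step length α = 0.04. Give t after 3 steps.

0.287232

φ′(t) = 4t + 3
Step 1: φ′(1) = 7; t₁ = 1 − 0.04·7 = 0.72
Step 2: φ′(0.72) = 5.88; t₂ = 0.72 − 0.04·5.88 = 0.4848
Step 3: φ′(0.4848) = 4.9392; t₃ = 0.4848 − 0.04·4.9392 = 0.287232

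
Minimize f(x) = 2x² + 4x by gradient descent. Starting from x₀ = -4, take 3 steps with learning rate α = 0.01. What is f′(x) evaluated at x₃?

-10.616832

f′(x) = 4x + 4
Step 1: f′(-4) = -12; x₁ = -4 − 0.01·(-12) = -3.88
Step 2: f′(-3.88) = -11.52; x₂ = -3.88 − 0.01·(-11.52) = -3.7648
Step 3: f′(-3.7648) = -11.0592; x₃ = -3.7648 − 0.01·(-11.0592) = -3.654208
f′(x) at (-3.654208) = -10.616832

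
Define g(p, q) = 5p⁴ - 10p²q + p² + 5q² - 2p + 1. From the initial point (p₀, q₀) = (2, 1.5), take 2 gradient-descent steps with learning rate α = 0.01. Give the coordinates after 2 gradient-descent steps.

(1.1351616, 1.67104)

∇g = (20p³ - 20pq + 2p - 2, -10p² + 10q)
(p₁, q₁) = (2, 1.5) − 0.01·(102, -25) = (0.98, 1.75)
(p₂, q₂) = (0.98, 1.75) − 0.01·(-15.51616, 7.896) = (1.1351616, 1.67104)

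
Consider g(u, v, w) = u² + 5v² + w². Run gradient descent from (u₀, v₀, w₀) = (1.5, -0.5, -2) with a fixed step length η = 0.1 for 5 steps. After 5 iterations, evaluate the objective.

0.67108864

∇g = (2u, 10v, 2w)
Step 1: at (1.5, -0.5, -2), ∇g = (3, -5, -4) → (1.5, -0.5, -2) − 0.1·(3, -5, -4) = (1.2, 0, -1.6)
Step 2: at (1.2, 0, -1.6), ∇g = (2.4, 0, -3.2) → (1.2, 0, -1.6) − 0.1·(2.4, 0, -3.2) = (0.96, 0, -1.28)
Step 3: at (0.96, 0, -1.28), ∇g = (1.92, 0, -2.56) → (0.96, 0, -1.28) − 0.1·(1.92, 0, -2.56) = (0.768, 0, -1.024)
Step 4: at (0.768, 0, -1.024), ∇g = (1.536, 0, -2.048) → (0.768, 0, -1.024) − 0.1·(1.536, 0, -2.048) = (0.6144, 0, -0.8192)
Step 5: at (0.6144, 0, -0.8192), ∇g = (1.2288, 0, -1.6384) → (0.6144, 0, -0.8192) − 0.1·(1.2288, 0, -1.6384) = (0.49152, 0, -0.65536)
g(0.49152, 0, -0.65536) = 0.67108864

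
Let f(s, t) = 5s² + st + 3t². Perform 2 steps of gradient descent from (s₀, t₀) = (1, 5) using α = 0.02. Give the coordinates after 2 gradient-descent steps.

∇f = (10s + t, s + 6t)
(s₁, t₁) = (1, 5) − 0.02·(15, 31) = (0.7, 4.38)
(s₂, t₂) = (0.7, 4.38) − 0.02·(11.38, 26.98) = (0.4724, 3.8404)

(0.4724, 3.8404)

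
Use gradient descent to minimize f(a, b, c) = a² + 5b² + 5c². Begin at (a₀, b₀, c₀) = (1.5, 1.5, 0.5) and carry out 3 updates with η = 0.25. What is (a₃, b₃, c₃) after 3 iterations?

∇f = (2a, 10b, 10c)
Step 1: at (1.5, 1.5, 0.5), ∇f = (3, 15, 5) → (1.5, 1.5, 0.5) − 0.25·(3, 15, 5) = (0.75, -2.25, -0.75)
Step 2: at (0.75, -2.25, -0.75), ∇f = (1.5, -22.5, -7.5) → (0.75, -2.25, -0.75) − 0.25·(1.5, -22.5, -7.5) = (0.375, 3.375, 1.125)
Step 3: at (0.375, 3.375, 1.125), ∇f = (0.75, 33.75, 11.25) → (0.375, 3.375, 1.125) − 0.25·(0.75, 33.75, 11.25) = (0.1875, -5.0625, -1.6875)

(0.1875, -5.0625, -1.6875)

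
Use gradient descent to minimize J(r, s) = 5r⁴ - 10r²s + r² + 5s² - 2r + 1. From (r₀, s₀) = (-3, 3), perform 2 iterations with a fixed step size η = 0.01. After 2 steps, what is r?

1.1131136

∇J = (20r³ - 20rs + 2r - 2, -10r² + 10s)
(r₁, s₁) = (-3, 3) − 0.01·(-368, -60) = (0.68, 3.6)
(r₂, s₂) = (0.68, 3.6) − 0.01·(-43.31136, 31.376) = (1.1131136, 3.28624)
r = 1.1131136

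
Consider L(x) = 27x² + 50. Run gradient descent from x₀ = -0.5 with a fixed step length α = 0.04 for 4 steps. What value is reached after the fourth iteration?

-0.90531968

L′(x) = 54x
x₁ = -0.5 − 0.04·(-27) = 0.58
x₂ = 0.58 − 0.04·31.32 = -0.6728
x₃ = -0.6728 − 0.04·(-36.3312) = 0.780448
x₄ = 0.780448 − 0.04·42.144192 = -0.90531968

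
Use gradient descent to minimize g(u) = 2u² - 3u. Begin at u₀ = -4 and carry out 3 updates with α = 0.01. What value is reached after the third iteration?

-3.452496

g′(u) = 4u - 3
Step 1: g′(-4) = -19; u₁ = -4 − 0.01·(-19) = -3.81
Step 2: g′(-3.81) = -18.24; u₂ = -3.81 − 0.01·(-18.24) = -3.6276
Step 3: g′(-3.6276) = -17.5104; u₃ = -3.6276 − 0.01·(-17.5104) = -3.452496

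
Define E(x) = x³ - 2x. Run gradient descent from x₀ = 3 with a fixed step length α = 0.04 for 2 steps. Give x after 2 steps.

1.6

E′(x) = 3x² - 2
Step 1: E′(3) = 25; x₁ = 3 − 0.04·25 = 2
Step 2: E′(2) = 10; x₂ = 2 − 0.04·10 = 1.6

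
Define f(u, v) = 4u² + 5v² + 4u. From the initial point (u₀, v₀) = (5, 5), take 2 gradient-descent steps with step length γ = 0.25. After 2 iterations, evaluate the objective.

752.8125

∇f = (8u + 4, 10v)
(u₁, v₁) = (5, 5) − 0.25·(44, 50) = (-6, -7.5)
(u₂, v₂) = (-6, -7.5) − 0.25·(-44, -75) = (5, 11.25)
f(5, 11.25) = 752.8125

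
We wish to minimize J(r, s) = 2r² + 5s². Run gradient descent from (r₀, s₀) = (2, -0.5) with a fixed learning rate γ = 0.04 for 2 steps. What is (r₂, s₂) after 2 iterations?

(1.4112, -0.18)

∇J = (4r, 10s)
Step 1: at (2, -0.5), ∇J = (8, -5) → (2, -0.5) − 0.04·(8, -5) = (1.68, -0.3)
Step 2: at (1.68, -0.3), ∇J = (6.72, -3) → (1.68, -0.3) − 0.04·(6.72, -3) = (1.4112, -0.18)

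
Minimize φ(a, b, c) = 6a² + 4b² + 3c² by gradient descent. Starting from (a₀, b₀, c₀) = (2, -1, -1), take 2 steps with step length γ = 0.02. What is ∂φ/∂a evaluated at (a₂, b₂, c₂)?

∇φ = (12a, 8b, 6c)
(a₁, b₁, c₁) = (2, -1, -1) − 0.02·(24, -8, -6) = (1.52, -0.84, -0.88)
(a₂, b₂, c₂) = (1.52, -0.84, -0.88) − 0.02·(18.24, -6.72, -5.28) = (1.1552, -0.7056, -0.7744)
∂φ/∂a at (1.1552, -0.7056, -0.7744) = 13.8624

13.8624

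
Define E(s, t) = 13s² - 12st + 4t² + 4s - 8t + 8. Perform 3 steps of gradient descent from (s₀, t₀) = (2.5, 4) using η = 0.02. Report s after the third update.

∇E = (26s - 12t + 4, -12s + 8t - 8)
Step 1: at (2.5, 4), ∇E = (21, -6) → (2.5, 4) − 0.02·(21, -6) = (2.08, 4.12)
Step 2: at (2.08, 4.12), ∇E = (8.64, 0) → (2.08, 4.12) − 0.02·(8.64, 0) = (1.9072, 4.12)
Step 3: at (1.9072, 4.12), ∇E = (4.1472, 2.0736) → (1.9072, 4.12) − 0.02·(4.1472, 2.0736) = (1.824256, 4.078528)
s = 1.824256

1.824256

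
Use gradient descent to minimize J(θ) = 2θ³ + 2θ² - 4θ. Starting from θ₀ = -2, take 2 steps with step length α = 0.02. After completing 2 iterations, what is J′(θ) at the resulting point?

25.696958398464

J′(θ) = 6θ² + 4θ - 4
θ₁ = -2 − 0.02·12 = -2.24
θ₂ = -2.24 − 0.02·17.1456 = -2.582912
J′(θ) at (-2.582912) = 25.696958398464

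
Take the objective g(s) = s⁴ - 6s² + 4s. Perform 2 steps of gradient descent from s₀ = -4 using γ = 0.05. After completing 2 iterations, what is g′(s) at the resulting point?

-218087.358424203264

g′(s) = 4s³ - 12s + 4
Step 1: g′(-4) = -204; s₁ = -4 − 0.05·(-204) = 6.2
Step 2: g′(6.2) = 882.912; s₂ = 6.2 − 0.05·882.912 = -37.9456
g′(s) at (-37.9456) = -218087.358424203264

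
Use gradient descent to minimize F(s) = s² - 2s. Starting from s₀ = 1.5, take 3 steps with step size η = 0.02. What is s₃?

1.442368

F′(s) = 2s - 2
Step 1: F′(1.5) = 1; s₁ = 1.5 − 0.02·1 = 1.48
Step 2: F′(1.48) = 0.96; s₂ = 1.48 − 0.02·0.96 = 1.4608
Step 3: F′(1.4608) = 0.9216; s₃ = 1.4608 − 0.02·0.9216 = 1.442368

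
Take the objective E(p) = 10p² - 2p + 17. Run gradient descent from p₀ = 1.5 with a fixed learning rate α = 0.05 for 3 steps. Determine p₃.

E′(p) = 20p - 2
p₁ = 1.5 − 0.05·28 = 0.1
p₂ = 0.1 − 0.05·0 = 0.1
p₃ = 0.1 − 0.05·0 = 0.1

0.1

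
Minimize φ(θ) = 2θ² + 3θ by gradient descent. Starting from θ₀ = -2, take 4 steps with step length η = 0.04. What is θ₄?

φ′(θ) = 4θ + 3
θ₁ = -2 − 0.04·(-5) = -1.8
θ₂ = -1.8 − 0.04·(-4.2) = -1.632
θ₃ = -1.632 − 0.04·(-3.528) = -1.49088
θ₄ = -1.49088 − 0.04·(-2.96352) = -1.3723392

-1.3723392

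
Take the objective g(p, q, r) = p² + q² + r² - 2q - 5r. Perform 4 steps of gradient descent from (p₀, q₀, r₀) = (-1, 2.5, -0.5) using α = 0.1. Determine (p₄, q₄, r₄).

(-0.4096, 1.6144, 1.2712)

∇g = (2p, 2q - 2, 2r - 5)
Step 1: at (-1, 2.5, -0.5), ∇g = (-2, 3, -6) → (-1, 2.5, -0.5) − 0.1·(-2, 3, -6) = (-0.8, 2.2, 0.1)
Step 2: at (-0.8, 2.2, 0.1), ∇g = (-1.6, 2.4, -4.8) → (-0.8, 2.2, 0.1) − 0.1·(-1.6, 2.4, -4.8) = (-0.64, 1.96, 0.58)
Step 3: at (-0.64, 1.96, 0.58), ∇g = (-1.28, 1.92, -3.84) → (-0.64, 1.96, 0.58) − 0.1·(-1.28, 1.92, -3.84) = (-0.512, 1.768, 0.964)
Step 4: at (-0.512, 1.768, 0.964), ∇g = (-1.024, 1.536, -3.072) → (-0.512, 1.768, 0.964) − 0.1·(-1.024, 1.536, -3.072) = (-0.4096, 1.6144, 1.2712)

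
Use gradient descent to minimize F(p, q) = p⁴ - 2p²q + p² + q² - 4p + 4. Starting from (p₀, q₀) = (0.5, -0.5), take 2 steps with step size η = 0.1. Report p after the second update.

0.71915

∇F = (4p³ - 4pq + 2p - 4, -2p² + 2q)
Step 1: at (0.5, -0.5), ∇F = (-1.5, -1.5) → (0.5, -0.5) − 0.1·(-1.5, -1.5) = (0.65, -0.35)
Step 2: at (0.65, -0.35), ∇F = (-0.6915, -1.545) → (0.65, -0.35) − 0.1·(-0.6915, -1.545) = (0.71915, -0.1955)
p = 0.71915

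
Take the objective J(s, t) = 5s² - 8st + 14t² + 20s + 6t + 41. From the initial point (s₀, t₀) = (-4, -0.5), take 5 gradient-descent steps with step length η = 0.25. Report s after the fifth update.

∇J = (10s - 8t + 20, -8s + 28t + 6)
Step 1: at (-4, -0.5), ∇J = (-16, 24) → (-4, -0.5) − 0.25·(-16, 24) = (0, -6.5)
Step 2: at (0, -6.5), ∇J = (72, -176) → (0, -6.5) − 0.25·(72, -176) = (-18, 37.5)
Step 3: at (-18, 37.5), ∇J = (-460, 1200) → (-18, 37.5) − 0.25·(-460, 1200) = (97, -262.5)
Step 4: at (97, -262.5), ∇J = (3090, -8120) → (97, -262.5) − 0.25·(3090, -8120) = (-675.5, 1767.5)
Step 5: at (-675.5, 1767.5), ∇J = (-20875, 54900) → (-675.5, 1767.5) − 0.25·(-20875, 54900) = (4543.25, -11957.5)
s = 4543.25

4543.25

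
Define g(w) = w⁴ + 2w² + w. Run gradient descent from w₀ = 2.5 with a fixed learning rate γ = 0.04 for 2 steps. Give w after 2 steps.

-0.39597056

g′(w) = 4w³ + 4w + 1
w₁ = 2.5 − 0.04·73.5 = -0.44
w₂ = -0.44 − 0.04·(-1.100736) = -0.39597056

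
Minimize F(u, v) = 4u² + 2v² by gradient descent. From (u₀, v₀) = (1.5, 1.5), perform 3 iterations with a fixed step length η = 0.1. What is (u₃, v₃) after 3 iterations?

(0.012, 0.324)

∇F = (8u, 4v)
(u₁, v₁) = (1.5, 1.5) − 0.1·(12, 6) = (0.3, 0.9)
(u₂, v₂) = (0.3, 0.9) − 0.1·(2.4, 3.6) = (0.06, 0.54)
(u₃, v₃) = (0.06, 0.54) − 0.1·(0.48, 2.16) = (0.012, 0.324)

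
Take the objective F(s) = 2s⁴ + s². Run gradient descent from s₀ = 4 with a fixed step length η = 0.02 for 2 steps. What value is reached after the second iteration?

F′(s) = 8s³ + 2s
s₁ = 4 − 0.02·520 = -6.4
s₂ = -6.4 − 0.02·(-2109.952) = 35.79904

35.79904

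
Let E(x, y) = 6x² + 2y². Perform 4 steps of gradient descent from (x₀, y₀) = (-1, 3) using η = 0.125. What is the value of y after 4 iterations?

0.1875

∇E = (12x, 4y)
Step 1: at (-1, 3), ∇E = (-12, 12) → (-1, 3) − 0.125·(-12, 12) = (0.5, 1.5)
Step 2: at (0.5, 1.5), ∇E = (6, 6) → (0.5, 1.5) − 0.125·(6, 6) = (-0.25, 0.75)
Step 3: at (-0.25, 0.75), ∇E = (-3, 3) → (-0.25, 0.75) − 0.125·(-3, 3) = (0.125, 0.375)
Step 4: at (0.125, 0.375), ∇E = (1.5, 1.5) → (0.125, 0.375) − 0.125·(1.5, 1.5) = (-0.0625, 0.1875)
y = 0.1875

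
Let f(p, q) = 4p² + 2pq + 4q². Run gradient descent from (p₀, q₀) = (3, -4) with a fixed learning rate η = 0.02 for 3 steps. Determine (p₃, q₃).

(2.129152, -2.641152)

∇f = (8p + 2q, 2p + 8q)
Step 1: at (3, -4), ∇f = (16, -26) → (3, -4) − 0.02·(16, -26) = (2.68, -3.48)
Step 2: at (2.68, -3.48), ∇f = (14.48, -22.48) → (2.68, -3.48) − 0.02·(14.48, -22.48) = (2.3904, -3.0304)
Step 3: at (2.3904, -3.0304), ∇f = (13.0624, -19.4624) → (2.3904, -3.0304) − 0.02·(13.0624, -19.4624) = (2.129152, -2.641152)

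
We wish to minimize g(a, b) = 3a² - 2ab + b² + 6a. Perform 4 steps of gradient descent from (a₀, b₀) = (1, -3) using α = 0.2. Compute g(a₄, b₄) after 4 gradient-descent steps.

-4.47817728

∇g = (6a - 2b + 6, -2a + 2b)
(a₁, b₁) = (1, -3) − 0.2·(18, -8) = (-2.6, -1.4)
(a₂, b₂) = (-2.6, -1.4) − 0.2·(-6.8, 2.4) = (-1.24, -1.88)
(a₃, b₃) = (-1.24, -1.88) − 0.2·(2.32, -1.28) = (-1.704, -1.624)
(a₄, b₄) = (-1.704, -1.624) − 0.2·(-0.976, 0.16) = (-1.5088, -1.656)
g(-1.5088, -1.656) = -4.47817728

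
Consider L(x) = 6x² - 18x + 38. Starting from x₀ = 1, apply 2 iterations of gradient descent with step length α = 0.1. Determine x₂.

L′(x) = 12x - 18
x₁ = 1 − 0.1·(-6) = 1.6
x₂ = 1.6 − 0.1·1.2 = 1.48

1.48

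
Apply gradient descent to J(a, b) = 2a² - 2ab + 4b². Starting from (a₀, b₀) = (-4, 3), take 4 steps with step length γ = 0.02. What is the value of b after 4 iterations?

∇J = (4a - 2b, -2a + 8b)
Step 1: at (-4, 3), ∇J = (-22, 32) → (-4, 3) − 0.02·(-22, 32) = (-3.56, 2.36)
Step 2: at (-3.56, 2.36), ∇J = (-18.96, 26) → (-3.56, 2.36) − 0.02·(-18.96, 26) = (-3.1808, 1.84)
Step 3: at (-3.1808, 1.84), ∇J = (-16.4032, 21.0816) → (-3.1808, 1.84) − 0.02·(-16.4032, 21.0816) = (-2.852736, 1.418368)
Step 4: at (-2.852736, 1.418368), ∇J = (-14.24768, 17.052416) → (-2.852736, 1.418368) − 0.02·(-14.24768, 17.052416) = (-2.5677824, 1.07731968)
b = 1.07731968

1.07731968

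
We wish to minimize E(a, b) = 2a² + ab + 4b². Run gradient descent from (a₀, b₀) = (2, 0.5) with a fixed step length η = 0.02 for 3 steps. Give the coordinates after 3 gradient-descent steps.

∇E = (4a + b, a + 8b)
(a₁, b₁) = (2, 0.5) − 0.02·(8.5, 6) = (1.83, 0.38)
(a₂, b₂) = (1.83, 0.38) − 0.02·(7.7, 4.87) = (1.676, 0.2826)
(a₃, b₃) = (1.676, 0.2826) − 0.02·(6.9866, 3.9368) = (1.536268, 0.203864)

(1.536268, 0.203864)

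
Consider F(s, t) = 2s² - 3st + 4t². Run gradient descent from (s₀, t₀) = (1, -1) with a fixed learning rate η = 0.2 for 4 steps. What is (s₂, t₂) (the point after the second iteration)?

(0.64, -0.96)

∇F = (4s - 3t, -3s + 8t)
(s₁, t₁) = (1, -1) − 0.2·(7, -11) = (-0.4, 1.2)
(s₂, t₂) = (-0.4, 1.2) − 0.2·(-5.2, 10.8) = (0.64, -0.96)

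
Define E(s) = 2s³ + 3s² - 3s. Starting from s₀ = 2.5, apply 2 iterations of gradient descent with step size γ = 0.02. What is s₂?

1.115188

E′(s) = 6s² + 6s - 3
s₁ = 2.5 − 0.02·49.5 = 1.51
s₂ = 1.51 − 0.02·19.7406 = 1.115188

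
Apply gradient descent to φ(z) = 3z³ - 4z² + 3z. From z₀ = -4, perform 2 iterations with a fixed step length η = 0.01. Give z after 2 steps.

φ′(z) = 9z² - 8z + 3
z₁ = -4 − 0.01·179 = -5.79
z₂ = -5.79 − 0.01·351.0369 = -9.300369

-9.300369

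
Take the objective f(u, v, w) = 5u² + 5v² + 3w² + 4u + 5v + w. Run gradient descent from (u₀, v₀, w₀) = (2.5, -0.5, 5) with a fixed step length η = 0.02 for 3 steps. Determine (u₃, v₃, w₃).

∇f = (10u + 4, 10v + 5, 6w + 1)
Step 1: at (2.5, -0.5, 5), ∇f = (29, 0, 31) → (2.5, -0.5, 5) − 0.02·(29, 0, 31) = (1.92, -0.5, 4.38)
Step 2: at (1.92, -0.5, 4.38), ∇f = (23.2, 0, 27.28) → (1.92, -0.5, 4.38) − 0.02·(23.2, 0, 27.28) = (1.456, -0.5, 3.8344)
Step 3: at (1.456, -0.5, 3.8344), ∇f = (18.56, 0, 24.0064) → (1.456, -0.5, 3.8344) − 0.02·(18.56, 0, 24.0064) = (1.0848, -0.5, 3.354272)

(1.0848, -0.5, 3.354272)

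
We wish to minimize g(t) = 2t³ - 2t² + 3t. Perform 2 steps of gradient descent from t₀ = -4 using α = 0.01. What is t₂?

g′(t) = 6t² - 4t + 3
Step 1: g′(-4) = 115; t₁ = -4 − 0.01·115 = -5.15
Step 2: g′(-5.15) = 182.735; t₂ = -5.15 − 0.01·182.735 = -6.97735

-6.97735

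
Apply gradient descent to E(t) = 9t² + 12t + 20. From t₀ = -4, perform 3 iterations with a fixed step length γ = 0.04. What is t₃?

E′(t) = 18t + 12
Step 1: E′(-4) = -60; t₁ = -4 − 0.04·(-60) = -1.6
Step 2: E′(-1.6) = -16.8; t₂ = -1.6 − 0.04·(-16.8) = -0.928
Step 3: E′(-0.928) = -4.704; t₃ = -0.928 − 0.04·(-4.704) = -0.73984

-0.73984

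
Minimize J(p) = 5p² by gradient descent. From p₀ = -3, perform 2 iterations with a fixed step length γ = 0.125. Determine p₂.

J′(p) = 10p
Step 1: J′(-3) = -30; p₁ = -3 − 0.125·(-30) = 0.75
Step 2: J′(0.75) = 7.5; p₂ = 0.75 − 0.125·7.5 = -0.1875

-0.1875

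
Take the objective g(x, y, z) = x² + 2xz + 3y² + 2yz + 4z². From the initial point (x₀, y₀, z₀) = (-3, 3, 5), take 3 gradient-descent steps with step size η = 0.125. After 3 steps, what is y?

-0.28125

∇g = (2x + 2z, 6y + 2z, 2x + 2y + 8z)
Step 1: at (-3, 3, 5), ∇g = (4, 28, 40) → (-3, 3, 5) − 0.125·(4, 28, 40) = (-3.5, -0.5, 0)
Step 2: at (-3.5, -0.5, 0), ∇g = (-7, -3, -8) → (-3.5, -0.5, 0) − 0.125·(-7, -3, -8) = (-2.625, -0.125, 1)
Step 3: at (-2.625, -0.125, 1), ∇g = (-3.25, 1.25, 2.5) → (-2.625, -0.125, 1) − 0.125·(-3.25, 1.25, 2.5) = (-2.21875, -0.28125, 0.6875)
y = -0.28125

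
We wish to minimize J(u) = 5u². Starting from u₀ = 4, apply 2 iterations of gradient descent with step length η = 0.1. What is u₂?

0

J′(u) = 10u
Step 1: J′(4) = 40; u₁ = 4 − 0.1·40 = 0
Step 2: J′(0) = 0; u₂ = 0 − 0.1·0 = 0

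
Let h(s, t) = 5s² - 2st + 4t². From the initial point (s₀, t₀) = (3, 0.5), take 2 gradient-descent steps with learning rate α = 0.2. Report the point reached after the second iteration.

(3.16, -1.66)

∇h = (10s - 2t, -2s + 8t)
(s₁, t₁) = (3, 0.5) − 0.2·(29, -2) = (-2.8, 0.9)
(s₂, t₂) = (-2.8, 0.9) − 0.2·(-29.8, 12.8) = (3.16, -1.66)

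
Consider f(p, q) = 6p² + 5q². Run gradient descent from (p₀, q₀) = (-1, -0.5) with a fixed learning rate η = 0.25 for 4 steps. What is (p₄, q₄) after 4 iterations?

(-16, -2.53125)

∇f = (12p, 10q)
Step 1: at (-1, -0.5), ∇f = (-12, -5) → (-1, -0.5) − 0.25·(-12, -5) = (2, 0.75)
Step 2: at (2, 0.75), ∇f = (24, 7.5) → (2, 0.75) − 0.25·(24, 7.5) = (-4, -1.125)
Step 3: at (-4, -1.125), ∇f = (-48, -11.25) → (-4, -1.125) − 0.25·(-48, -11.25) = (8, 1.6875)
Step 4: at (8, 1.6875), ∇f = (96, 16.875) → (8, 1.6875) − 0.25·(96, 16.875) = (-16, -2.53125)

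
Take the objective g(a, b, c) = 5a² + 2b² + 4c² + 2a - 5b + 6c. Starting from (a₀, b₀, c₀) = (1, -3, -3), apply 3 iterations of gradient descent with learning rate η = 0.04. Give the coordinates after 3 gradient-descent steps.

(0.0592, -1.268992, -1.457472)

∇g = (10a + 2, 4b - 5, 8c + 6)
Step 1: at (1, -3, -3), ∇g = (12, -17, -18) → (1, -3, -3) − 0.04·(12, -17, -18) = (0.52, -2.32, -2.28)
Step 2: at (0.52, -2.32, -2.28), ∇g = (7.2, -14.28, -12.24) → (0.52, -2.32, -2.28) − 0.04·(7.2, -14.28, -12.24) = (0.232, -1.7488, -1.7904)
Step 3: at (0.232, -1.7488, -1.7904), ∇g = (4.32, -11.9952, -8.3232) → (0.232, -1.7488, -1.7904) − 0.04·(4.32, -11.9952, -8.3232) = (0.0592, -1.268992, -1.457472)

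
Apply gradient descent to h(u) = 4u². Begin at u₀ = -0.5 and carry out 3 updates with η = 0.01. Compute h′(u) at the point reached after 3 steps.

-3.114752

h′(u) = 8u
Step 1: h′(-0.5) = -4; u₁ = -0.5 − 0.01·(-4) = -0.46
Step 2: h′(-0.46) = -3.68; u₂ = -0.46 − 0.01·(-3.68) = -0.4232
Step 3: h′(-0.4232) = -3.3856; u₃ = -0.4232 − 0.01·(-3.3856) = -0.389344
h′(u) at (-0.389344) = -3.114752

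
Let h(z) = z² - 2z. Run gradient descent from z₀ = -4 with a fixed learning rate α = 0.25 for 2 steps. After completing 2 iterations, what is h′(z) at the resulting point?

h′(z) = 2z - 2
z₁ = -4 − 0.25·(-10) = -1.5
z₂ = -1.5 − 0.25·(-5) = -0.25
h′(z) at (-0.25) = -2.5

-2.5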